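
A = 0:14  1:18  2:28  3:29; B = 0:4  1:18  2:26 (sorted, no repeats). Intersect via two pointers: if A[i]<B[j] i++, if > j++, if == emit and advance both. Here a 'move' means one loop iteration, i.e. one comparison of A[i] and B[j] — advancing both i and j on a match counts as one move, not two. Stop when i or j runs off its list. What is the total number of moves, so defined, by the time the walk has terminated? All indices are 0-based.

i=0 j=0: 14>4, j++
i=0 j=1: 14<18, i++
i=1 j=1: 18==18 emit, i++,j++
i=2 j=2: 28>26, j++

4 moves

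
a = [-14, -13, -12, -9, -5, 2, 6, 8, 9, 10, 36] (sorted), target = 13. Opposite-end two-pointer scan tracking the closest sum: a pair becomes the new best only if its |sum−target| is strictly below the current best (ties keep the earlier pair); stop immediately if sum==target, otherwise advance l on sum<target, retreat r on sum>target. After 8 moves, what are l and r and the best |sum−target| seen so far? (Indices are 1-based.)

l=1 r=11: -14+36=22 d=9 *, r--
l=1 r=10: -14+10=-4 d=17, l++
l=2 r=10: -13+10=-3 d=16, l++
l=3 r=10: -12+10=-2 d=15, l++
l=4 r=10: -9+10=1 d=12, l++
l=5 r=10: -5+10=5 d=8 *, l++
l=6 r=10: 2+10=12 d=1 *, l++
l=7 r=10: 6+10=16 d=3, r--

l=7, r=9, best |Δ|=1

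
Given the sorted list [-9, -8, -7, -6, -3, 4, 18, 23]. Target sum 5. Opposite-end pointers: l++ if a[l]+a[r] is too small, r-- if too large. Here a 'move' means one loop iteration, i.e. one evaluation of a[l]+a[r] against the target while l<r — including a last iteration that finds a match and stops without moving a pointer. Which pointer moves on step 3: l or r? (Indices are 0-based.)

l

[0,7] -9+23=14 >5 → r--
[0,6] -9+18=9 >5 → r--
[0,5] -9+4=-5 <5 → l++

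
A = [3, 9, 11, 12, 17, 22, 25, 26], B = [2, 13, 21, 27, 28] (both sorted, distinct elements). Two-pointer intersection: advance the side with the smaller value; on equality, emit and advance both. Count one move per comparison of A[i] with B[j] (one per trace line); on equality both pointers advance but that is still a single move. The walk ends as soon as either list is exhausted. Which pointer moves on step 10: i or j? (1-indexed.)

[i=1,j=1] 3>2 → j++
[i=1,j=2] 3<13 → i++
[i=2,j=2] 9<13 → i++
[i=3,j=2] 11<13 → i++
[i=4,j=2] 12<13 → i++
[i=5,j=2] 17>13 → j++
[i=5,j=3] 17<21 → i++
[i=6,j=3] 22>21 → j++
[i=6,j=4] 22<27 → i++
[i=7,j=4] 25<27 → i++

i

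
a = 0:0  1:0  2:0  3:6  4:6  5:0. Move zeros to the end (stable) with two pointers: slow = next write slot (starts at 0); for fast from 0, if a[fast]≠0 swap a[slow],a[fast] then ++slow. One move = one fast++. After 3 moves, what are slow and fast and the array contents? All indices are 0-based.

slow=0 fast=0: a[fast]=0, fast++
slow=0 fast=1: a[fast]=0, fast++
slow=0 fast=2: a[fast]=0, fast++

slow=0, fast=3, a=[0, 0, 0, 6, 6, 0]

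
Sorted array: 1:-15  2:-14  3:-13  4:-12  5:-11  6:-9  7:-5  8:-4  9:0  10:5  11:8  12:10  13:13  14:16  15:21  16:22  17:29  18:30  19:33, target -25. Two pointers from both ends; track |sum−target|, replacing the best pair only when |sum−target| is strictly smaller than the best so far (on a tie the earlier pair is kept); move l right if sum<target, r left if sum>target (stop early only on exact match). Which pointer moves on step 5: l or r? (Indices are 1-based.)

r

l=1 r=19: -15+33=18 d=43 *, r--
l=1 r=18: -15+30=15 d=40 *, r--
l=1 r=17: -15+29=14 d=39 *, r--
l=1 r=16: -15+22=7 d=32 *, r--
l=1 r=15: -15+21=6 d=31 *, r--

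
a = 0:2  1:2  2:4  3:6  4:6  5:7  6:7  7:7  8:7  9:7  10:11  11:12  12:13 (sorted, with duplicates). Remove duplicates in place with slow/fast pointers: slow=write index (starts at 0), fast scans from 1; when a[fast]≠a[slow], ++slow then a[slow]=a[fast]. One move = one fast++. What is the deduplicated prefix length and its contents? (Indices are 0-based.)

length 7; prefix = [2, 4, 6, 7, 11, 12, 13]

slow=0 fast=1: a[fast]=2=a[slow] dup, fast++
slow=0 fast=2: a[fast]=4≠a[slow]=2 write a[1]=4, slow++,fast++
slow=1 fast=3: a[fast]=6≠a[slow]=4 write a[2]=6, slow++,fast++
slow=2 fast=4: a[fast]=6=a[slow] dup, fast++
slow=2 fast=5: a[fast]=7≠a[slow]=6 write a[3]=7, slow++,fast++
slow=3 fast=6: a[fast]=7=a[slow] dup, fast++
slow=3 fast=7: a[fast]=7=a[slow] dup, fast++
slow=3 fast=8: a[fast]=7=a[slow] dup, fast++
slow=3 fast=9: a[fast]=7=a[slow] dup, fast++
slow=3 fast=10: a[fast]=11≠a[slow]=7 write a[4]=11, slow++,fast++
slow=4 fast=11: a[fast]=12≠a[slow]=11 write a[5]=12, slow++,fast++
slow=5 fast=12: a[fast]=13≠a[slow]=12 write a[6]=13, slow++,fast++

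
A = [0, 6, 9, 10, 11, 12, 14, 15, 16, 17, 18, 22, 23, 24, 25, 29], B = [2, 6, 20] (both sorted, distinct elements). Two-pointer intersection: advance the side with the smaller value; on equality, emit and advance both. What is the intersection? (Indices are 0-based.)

intersection = [6]

[i=0,j=0] 0<2 → i++
[i=1,j=0] 6>2 → j++
[i=1,j=1] 6==6 emit → i++,j++
[i=2,j=2] 9<20 → i++
[i=3,j=2] 10<20 → i++
[i=4,j=2] 11<20 → i++
[i=5,j=2] 12<20 → i++
[i=6,j=2] 14<20 → i++
[i=7,j=2] 15<20 → i++
[i=8,j=2] 16<20 → i++
[i=9,j=2] 17<20 → i++
[i=10,j=2] 18<20 → i++
[i=11,j=2] 22>20 → j++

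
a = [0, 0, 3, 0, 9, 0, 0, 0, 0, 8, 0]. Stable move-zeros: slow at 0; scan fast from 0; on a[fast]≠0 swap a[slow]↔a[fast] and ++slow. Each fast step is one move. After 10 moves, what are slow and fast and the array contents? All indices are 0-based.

(s=0,f=0) a[fast]=0 → fast++
(s=0,f=1) a[fast]=0 → fast++
(s=0,f=2) a[fast]=3≠0 swap→a[0]=3 → slow++,fast++
(s=1,f=3) a[fast]=0 → fast++
(s=1,f=4) a[fast]=9≠0 swap→a[1]=9 → slow++,fast++
(s=2,f=5) a[fast]=0 → fast++
(s=2,f=6) a[fast]=0 → fast++
(s=2,f=7) a[fast]=0 → fast++
(s=2,f=8) a[fast]=0 → fast++
(s=2,f=9) a[fast]=8≠0 swap→a[2]=8 → slow++,fast++

slow=3, fast=10, a=[3, 9, 8, 0, 0, 0, 0, 0, 0, 0, 0]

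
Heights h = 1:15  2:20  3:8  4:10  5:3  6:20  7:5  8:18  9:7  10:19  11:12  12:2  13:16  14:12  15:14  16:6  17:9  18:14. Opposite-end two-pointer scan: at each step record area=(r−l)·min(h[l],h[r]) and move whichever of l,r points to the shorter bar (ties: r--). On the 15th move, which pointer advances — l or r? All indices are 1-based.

l=1 r=18: min(15,14)*17=238 best=238 *, r--
l=1 r=17: min(15,9)*16=144 best=238, r--
l=1 r=16: min(15,6)*15=90 best=238, r--
l=1 r=15: min(15,14)*14=196 best=238, r--
l=1 r=14: min(15,12)*13=156 best=238, r--
l=1 r=13: min(15,16)*12=180 best=238, l++
l=2 r=13: min(20,16)*11=176 best=238, r--
l=2 r=12: min(20,2)*10=20 best=238, r--
l=2 r=11: min(20,12)*9=108 best=238, r--
l=2 r=10: min(20,19)*8=152 best=238, r--
l=2 r=9: min(20,7)*7=49 best=238, r--
l=2 r=8: min(20,18)*6=108 best=238, r--
l=2 r=7: min(20,5)*5=25 best=238, r--
l=2 r=6: min(20,20)*4=80 best=238, r--
l=2 r=5: min(20,3)*3=9 best=238, r--

r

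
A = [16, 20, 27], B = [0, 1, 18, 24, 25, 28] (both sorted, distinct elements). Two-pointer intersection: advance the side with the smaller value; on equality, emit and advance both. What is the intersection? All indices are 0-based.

intersection = []

i=0 j=0: 16>0, j++
i=0 j=1: 16>1, j++
i=0 j=2: 16<18, i++
i=1 j=2: 20>18, j++
i=1 j=3: 20<24, i++
i=2 j=3: 27>24, j++
i=2 j=4: 27>25, j++
i=2 j=5: 27<28, i++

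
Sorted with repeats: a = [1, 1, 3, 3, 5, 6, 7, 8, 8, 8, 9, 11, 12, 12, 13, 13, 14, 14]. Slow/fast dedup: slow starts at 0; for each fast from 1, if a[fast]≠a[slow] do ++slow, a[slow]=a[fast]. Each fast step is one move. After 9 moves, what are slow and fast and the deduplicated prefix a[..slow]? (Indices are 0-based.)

(s=0,f=1) a[fast]=1=a[slow] dup → fast++
(s=0,f=2) a[fast]=3≠a[slow]=1 write a[1]=3 → slow++,fast++
(s=1,f=3) a[fast]=3=a[slow] dup → fast++
(s=1,f=4) a[fast]=5≠a[slow]=3 write a[2]=5 → slow++,fast++
(s=2,f=5) a[fast]=6≠a[slow]=5 write a[3]=6 → slow++,fast++
(s=3,f=6) a[fast]=7≠a[slow]=6 write a[4]=7 → slow++,fast++
(s=4,f=7) a[fast]=8≠a[slow]=7 write a[5]=8 → slow++,fast++
(s=5,f=8) a[fast]=8=a[slow] dup → fast++
(s=5,f=9) a[fast]=8=a[slow] dup → fast++

slow=5, fast=10, prefix=[1, 3, 5, 6, 7, 8]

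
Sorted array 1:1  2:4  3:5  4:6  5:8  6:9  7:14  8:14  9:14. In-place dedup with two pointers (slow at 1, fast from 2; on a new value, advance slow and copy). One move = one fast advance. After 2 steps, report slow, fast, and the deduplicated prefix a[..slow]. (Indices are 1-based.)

slow=1 fast=2: a[fast]=4≠a[slow]=1 write a[2]=4, slow++,fast++
slow=2 fast=3: a[fast]=5≠a[slow]=4 write a[3]=5, slow++,fast++

slow=3, fast=4, prefix=[1, 4, 5]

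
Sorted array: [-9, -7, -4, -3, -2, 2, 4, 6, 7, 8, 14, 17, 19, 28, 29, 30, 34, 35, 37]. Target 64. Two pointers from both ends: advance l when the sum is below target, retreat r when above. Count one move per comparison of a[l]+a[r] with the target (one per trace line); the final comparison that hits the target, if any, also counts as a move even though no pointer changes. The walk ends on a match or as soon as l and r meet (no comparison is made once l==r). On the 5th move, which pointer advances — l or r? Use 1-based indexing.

l

[1,19] -9+37=28 <64 → l++
[2,19] -7+37=30 <64 → l++
[3,19] -4+37=33 <64 → l++
[4,19] -3+37=34 <64 → l++
[5,19] -2+37=35 <64 → l++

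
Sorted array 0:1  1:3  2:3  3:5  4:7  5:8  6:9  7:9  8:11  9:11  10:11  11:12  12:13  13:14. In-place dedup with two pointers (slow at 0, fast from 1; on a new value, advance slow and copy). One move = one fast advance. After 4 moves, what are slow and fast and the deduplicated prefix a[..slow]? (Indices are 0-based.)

slow=3, fast=5, prefix=[1, 3, 5, 7]

slow=0 fast=1: a[fast]=3≠a[slow]=1 write a[1]=3, slow++,fast++
slow=1 fast=2: a[fast]=3=a[slow] dup, fast++
slow=1 fast=3: a[fast]=5≠a[slow]=3 write a[2]=5, slow++,fast++
slow=2 fast=4: a[fast]=7≠a[slow]=5 write a[3]=7, slow++,fast++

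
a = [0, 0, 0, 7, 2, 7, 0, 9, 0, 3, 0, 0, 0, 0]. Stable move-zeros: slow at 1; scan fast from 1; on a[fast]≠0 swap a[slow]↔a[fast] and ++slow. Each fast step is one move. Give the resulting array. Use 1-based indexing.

[7, 2, 7, 9, 3, 0, 0, 0, 0, 0, 0, 0, 0, 0]

(s=1,f=1) a[fast]=0 → fast++
(s=1,f=2) a[fast]=0 → fast++
(s=1,f=3) a[fast]=0 → fast++
(s=1,f=4) a[fast]=7≠0 swap→a[1]=7 → slow++,fast++
(s=2,f=5) a[fast]=2≠0 swap→a[2]=2 → slow++,fast++
(s=3,f=6) a[fast]=7≠0 swap→a[3]=7 → slow++,fast++
(s=4,f=7) a[fast]=0 → fast++
(s=4,f=8) a[fast]=9≠0 swap→a[4]=9 → slow++,fast++
(s=5,f=9) a[fast]=0 → fast++
(s=5,f=10) a[fast]=3≠0 swap→a[5]=3 → slow++,fast++
(s=6,f=11) a[fast]=0 → fast++
(s=6,f=12) a[fast]=0 → fast++
(s=6,f=13) a[fast]=0 → fast++
(s=6,f=14) a[fast]=0 → fast++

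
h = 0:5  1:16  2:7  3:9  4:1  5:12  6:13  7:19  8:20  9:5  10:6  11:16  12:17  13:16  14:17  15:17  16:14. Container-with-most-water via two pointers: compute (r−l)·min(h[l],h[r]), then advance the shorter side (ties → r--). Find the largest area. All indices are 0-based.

max area = 224

l=0 r=16: min(5,14)*16=80 best=80 *, l++
l=1 r=16: min(16,14)*15=210 best=210 *, r--
l=1 r=15: min(16,17)*14=224 best=224 *, l++
l=2 r=15: min(7,17)*13=91 best=224, l++
l=3 r=15: min(9,17)*12=108 best=224, l++
l=4 r=15: min(1,17)*11=11 best=224, l++
l=5 r=15: min(12,17)*10=120 best=224, l++
l=6 r=15: min(13,17)*9=117 best=224, l++
l=7 r=15: min(19,17)*8=136 best=224, r--
l=7 r=14: min(19,17)*7=119 best=224, r--
l=7 r=13: min(19,16)*6=96 best=224, r--
l=7 r=12: min(19,17)*5=85 best=224, r--
l=7 r=11: min(19,16)*4=64 best=224, r--
l=7 r=10: min(19,6)*3=18 best=224, r--
l=7 r=9: min(19,5)*2=10 best=224, r--
l=7 r=8: min(19,20)*1=19 best=224, l++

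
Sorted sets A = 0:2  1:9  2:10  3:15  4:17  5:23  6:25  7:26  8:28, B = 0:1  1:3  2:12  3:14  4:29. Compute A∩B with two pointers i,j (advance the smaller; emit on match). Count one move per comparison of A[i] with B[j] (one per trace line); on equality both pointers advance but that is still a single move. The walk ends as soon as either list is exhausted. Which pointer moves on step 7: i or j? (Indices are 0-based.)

i=0 j=0: 2>1, j++
i=0 j=1: 2<3, i++
i=1 j=1: 9>3, j++
i=1 j=2: 9<12, i++
i=2 j=2: 10<12, i++
i=3 j=2: 15>12, j++
i=3 j=3: 15>14, j++

j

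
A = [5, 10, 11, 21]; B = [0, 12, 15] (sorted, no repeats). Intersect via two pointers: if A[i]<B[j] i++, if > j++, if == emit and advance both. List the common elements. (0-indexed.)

intersection = []

[i=0,j=0] 5>0 → j++
[i=0,j=1] 5<12 → i++
[i=1,j=1] 10<12 → i++
[i=2,j=1] 11<12 → i++
[i=3,j=1] 21>12 → j++
[i=3,j=2] 21>15 → j++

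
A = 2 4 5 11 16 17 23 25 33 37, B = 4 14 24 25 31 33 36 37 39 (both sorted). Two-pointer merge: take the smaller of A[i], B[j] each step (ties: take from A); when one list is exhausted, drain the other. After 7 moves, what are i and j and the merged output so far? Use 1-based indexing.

[i=1,j=1] A[i]=2<=B[j]=4 take 2 → i++
[i=2,j=1] A[i]=4<=B[j]=4 take 4 → i++
[i=3,j=1] A[i]=5>B[j]=4 take 4 → j++
[i=3,j=2] A[i]=5<=B[j]=14 take 5 → i++
[i=4,j=2] A[i]=11<=B[j]=14 take 11 → i++
[i=5,j=2] A[i]=16>B[j]=14 take 14 → j++
[i=5,j=3] A[i]=16<=B[j]=24 take 16 → i++

i=6, j=3, merged so far=[2, 4, 4, 5, 11, 14, 16]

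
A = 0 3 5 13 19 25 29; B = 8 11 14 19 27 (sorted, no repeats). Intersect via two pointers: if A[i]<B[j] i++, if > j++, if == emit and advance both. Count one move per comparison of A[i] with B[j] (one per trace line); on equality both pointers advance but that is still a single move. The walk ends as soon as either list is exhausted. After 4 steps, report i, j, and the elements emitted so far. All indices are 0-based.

i=0 j=0: 0<8, i++
i=1 j=0: 3<8, i++
i=2 j=0: 5<8, i++
i=3 j=0: 13>8, j++

i=3, j=1, emitted=[]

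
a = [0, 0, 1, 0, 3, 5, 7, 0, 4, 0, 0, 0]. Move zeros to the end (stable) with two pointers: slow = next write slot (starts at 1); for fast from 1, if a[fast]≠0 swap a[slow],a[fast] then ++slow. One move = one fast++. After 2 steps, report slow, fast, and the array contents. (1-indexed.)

slow=1, fast=3, a=[0, 0, 1, 0, 3, 5, 7, 0, 4, 0, 0, 0]

slow=1 fast=1: a[fast]=0, fast++
slow=1 fast=2: a[fast]=0, fast++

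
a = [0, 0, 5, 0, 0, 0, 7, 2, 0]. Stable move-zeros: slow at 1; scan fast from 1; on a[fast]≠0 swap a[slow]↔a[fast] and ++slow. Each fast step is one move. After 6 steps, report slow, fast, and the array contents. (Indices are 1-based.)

slow=2, fast=7, a=[5, 0, 0, 0, 0, 0, 7, 2, 0]

slow=1 fast=1: a[fast]=0, fast++
slow=1 fast=2: a[fast]=0, fast++
slow=1 fast=3: a[fast]=5≠0 swap→a[1]=5, slow++,fast++
slow=2 fast=4: a[fast]=0, fast++
slow=2 fast=5: a[fast]=0, fast++
slow=2 fast=6: a[fast]=0, fast++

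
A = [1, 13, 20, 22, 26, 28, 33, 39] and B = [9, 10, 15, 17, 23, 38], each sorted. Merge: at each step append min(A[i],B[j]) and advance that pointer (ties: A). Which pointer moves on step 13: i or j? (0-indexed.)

[i=0,j=0] A[i]=1<=B[j]=9 take 1 → i++
[i=1,j=0] A[i]=13>B[j]=9 take 9 → j++
[i=1,j=1] A[i]=13>B[j]=10 take 10 → j++
[i=1,j=2] A[i]=13<=B[j]=15 take 13 → i++
[i=2,j=2] A[i]=20>B[j]=15 take 15 → j++
[i=2,j=3] A[i]=20>B[j]=17 take 17 → j++
[i=2,j=4] A[i]=20<=B[j]=23 take 20 → i++
[i=3,j=4] A[i]=22<=B[j]=23 take 22 → i++
[i=4,j=4] A[i]=26>B[j]=23 take 23 → j++
[i=4,j=5] A[i]=26<=B[j]=38 take 26 → i++
[i=5,j=5] A[i]=28<=B[j]=38 take 28 → i++
[i=6,j=5] A[i]=33<=B[j]=38 take 33 → i++
[i=7,j=5] A[i]=39>B[j]=38 take 38 → j++

j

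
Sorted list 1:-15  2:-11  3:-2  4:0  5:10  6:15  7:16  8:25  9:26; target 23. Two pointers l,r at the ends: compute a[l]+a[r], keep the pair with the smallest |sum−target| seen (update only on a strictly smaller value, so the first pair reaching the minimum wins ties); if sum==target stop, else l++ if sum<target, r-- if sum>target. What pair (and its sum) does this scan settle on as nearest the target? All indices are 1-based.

[1,9] -15+26=11 d=12 * → l++
[2,9] -11+26=15 d=8 * → l++
[3,9] -2+26=24 d=1 * → r--
[3,8] -2+25=23 d=0 * → stop

pair (-2, 25) with sum 23 (|Δ|=0)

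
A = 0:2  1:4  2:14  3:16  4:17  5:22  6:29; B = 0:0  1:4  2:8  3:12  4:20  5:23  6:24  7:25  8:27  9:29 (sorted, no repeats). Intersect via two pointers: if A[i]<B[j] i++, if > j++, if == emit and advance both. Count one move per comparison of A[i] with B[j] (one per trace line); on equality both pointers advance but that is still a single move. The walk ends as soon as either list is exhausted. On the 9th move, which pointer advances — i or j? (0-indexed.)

j

i=0 j=0: 2>0, j++
i=0 j=1: 2<4, i++
i=1 j=1: 4==4 emit, i++,j++
i=2 j=2: 14>8, j++
i=2 j=3: 14>12, j++
i=2 j=4: 14<20, i++
i=3 j=4: 16<20, i++
i=4 j=4: 17<20, i++
i=5 j=4: 22>20, j++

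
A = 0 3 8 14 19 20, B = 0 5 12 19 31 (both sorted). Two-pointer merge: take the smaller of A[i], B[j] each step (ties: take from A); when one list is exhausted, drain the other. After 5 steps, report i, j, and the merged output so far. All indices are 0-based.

i=0 j=0: A[i]=0<=B[j]=0 take 0, i++
i=1 j=0: A[i]=3>B[j]=0 take 0, j++
i=1 j=1: A[i]=3<=B[j]=5 take 3, i++
i=2 j=1: A[i]=8>B[j]=5 take 5, j++
i=2 j=2: A[i]=8<=B[j]=12 take 8, i++

i=3, j=2, merged so far=[0, 0, 3, 5, 8]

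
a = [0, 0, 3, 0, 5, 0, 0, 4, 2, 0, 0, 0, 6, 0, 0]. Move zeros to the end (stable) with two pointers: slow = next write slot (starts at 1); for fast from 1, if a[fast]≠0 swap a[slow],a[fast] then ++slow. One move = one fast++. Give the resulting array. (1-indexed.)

[3, 5, 4, 2, 6, 0, 0, 0, 0, 0, 0, 0, 0, 0, 0]

(s=1,f=1) a[fast]=0 → fast++
(s=1,f=2) a[fast]=0 → fast++
(s=1,f=3) a[fast]=3≠0 swap→a[1]=3 → slow++,fast++
(s=2,f=4) a[fast]=0 → fast++
(s=2,f=5) a[fast]=5≠0 swap→a[2]=5 → slow++,fast++
(s=3,f=6) a[fast]=0 → fast++
(s=3,f=7) a[fast]=0 → fast++
(s=3,f=8) a[fast]=4≠0 swap→a[3]=4 → slow++,fast++
(s=4,f=9) a[fast]=2≠0 swap→a[4]=2 → slow++,fast++
(s=5,f=10) a[fast]=0 → fast++
(s=5,f=11) a[fast]=0 → fast++
(s=5,f=12) a[fast]=0 → fast++
(s=5,f=13) a[fast]=6≠0 swap→a[5]=6 → slow++,fast++
(s=6,f=14) a[fast]=0 → fast++
(s=6,f=15) a[fast]=0 → fast++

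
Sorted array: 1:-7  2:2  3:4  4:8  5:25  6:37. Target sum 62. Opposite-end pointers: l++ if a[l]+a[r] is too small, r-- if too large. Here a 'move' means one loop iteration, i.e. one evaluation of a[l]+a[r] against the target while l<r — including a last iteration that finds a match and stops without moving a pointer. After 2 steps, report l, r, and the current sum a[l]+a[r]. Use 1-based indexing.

[1,6] -7+37=30 <62 → l++
[2,6] 2+37=39 <62 → l++

l=3, r=6, sum=41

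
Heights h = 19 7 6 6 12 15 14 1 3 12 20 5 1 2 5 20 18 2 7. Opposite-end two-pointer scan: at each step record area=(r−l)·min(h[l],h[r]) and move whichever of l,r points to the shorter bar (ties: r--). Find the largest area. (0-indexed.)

l=0 r=18: min(19,7)*18=126 best=126 *, r--
l=0 r=17: min(19,2)*17=34 best=126, r--
l=0 r=16: min(19,18)*16=288 best=288 *, r--
l=0 r=15: min(19,20)*15=285 best=288, l++
l=1 r=15: min(7,20)*14=98 best=288, l++
l=2 r=15: min(6,20)*13=78 best=288, l++
l=3 r=15: min(6,20)*12=72 best=288, l++
l=4 r=15: min(12,20)*11=132 best=288, l++
l=5 r=15: min(15,20)*10=150 best=288, l++
l=6 r=15: min(14,20)*9=126 best=288, l++
l=7 r=15: min(1,20)*8=8 best=288, l++
l=8 r=15: min(3,20)*7=21 best=288, l++
l=9 r=15: min(12,20)*6=72 best=288, l++
l=10 r=15: min(20,20)*5=100 best=288, r--
l=10 r=14: min(20,5)*4=20 best=288, r--
l=10 r=13: min(20,2)*3=6 best=288, r--
l=10 r=12: min(20,1)*2=2 best=288, r--
l=10 r=11: min(20,5)*1=5 best=288, r--

max area = 288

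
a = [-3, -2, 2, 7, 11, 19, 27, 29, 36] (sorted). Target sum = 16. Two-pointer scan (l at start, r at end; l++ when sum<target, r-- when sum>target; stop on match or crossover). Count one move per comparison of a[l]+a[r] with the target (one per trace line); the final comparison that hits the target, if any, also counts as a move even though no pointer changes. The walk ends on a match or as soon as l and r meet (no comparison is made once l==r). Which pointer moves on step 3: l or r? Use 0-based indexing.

r

l=0 r=8: -3+36=33 >16, r--
l=0 r=7: -3+29=26 >16, r--
l=0 r=6: -3+27=24 >16, r--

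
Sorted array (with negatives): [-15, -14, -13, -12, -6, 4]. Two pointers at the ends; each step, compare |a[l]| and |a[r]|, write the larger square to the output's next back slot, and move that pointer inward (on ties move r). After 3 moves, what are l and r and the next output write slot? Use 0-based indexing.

[0,5] |-15|>|4| out[5]=225 → l++
[1,5] |-14|>|4| out[4]=196 → l++
[2,5] |-13|>|4| out[3]=169 → l++

l=3, r=5, next write slot=2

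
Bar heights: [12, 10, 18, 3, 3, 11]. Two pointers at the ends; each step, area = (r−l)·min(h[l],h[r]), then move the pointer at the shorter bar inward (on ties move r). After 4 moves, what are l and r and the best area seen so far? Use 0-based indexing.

[0,5] min(12,11)*5=55 best=55 * → r--
[0,4] min(12,3)*4=12 best=55 → r--
[0,3] min(12,3)*3=9 best=55 → r--
[0,2] min(12,18)*2=24 best=55 → l++

l=1, r=2, best area=55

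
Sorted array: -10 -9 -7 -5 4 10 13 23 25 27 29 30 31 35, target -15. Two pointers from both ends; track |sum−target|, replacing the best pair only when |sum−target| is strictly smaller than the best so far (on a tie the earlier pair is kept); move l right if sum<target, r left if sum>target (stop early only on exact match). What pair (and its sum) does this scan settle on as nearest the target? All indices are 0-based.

[0,13] -10+35=25 d=40 * → r--
[0,12] -10+31=21 d=36 * → r--
[0,11] -10+30=20 d=35 * → r--
[0,10] -10+29=19 d=34 * → r--
[0,9] -10+27=17 d=32 * → r--
[0,8] -10+25=15 d=30 * → r--
[0,7] -10+23=13 d=28 * → r--
[0,6] -10+13=3 d=18 * → r--
[0,5] -10+10=0 d=15 * → r--
[0,4] -10+4=-6 d=9 * → r--
[0,3] -10+-5=-15 d=0 * → stop

pair (-10, -5) with sum -15 (|Δ|=0)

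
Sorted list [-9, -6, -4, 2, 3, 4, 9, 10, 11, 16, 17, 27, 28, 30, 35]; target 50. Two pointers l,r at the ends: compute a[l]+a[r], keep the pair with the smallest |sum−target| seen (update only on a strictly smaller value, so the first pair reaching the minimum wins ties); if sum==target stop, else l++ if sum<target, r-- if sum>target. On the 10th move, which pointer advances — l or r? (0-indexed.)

[0,14] -9+35=26 d=24 * → l++
[1,14] -6+35=29 d=21 * → l++
[2,14] -4+35=31 d=19 * → l++
[3,14] 2+35=37 d=13 * → l++
[4,14] 3+35=38 d=12 * → l++
[5,14] 4+35=39 d=11 * → l++
[6,14] 9+35=44 d=6 * → l++
[7,14] 10+35=45 d=5 * → l++
[8,14] 11+35=46 d=4 * → l++
[9,14] 16+35=51 d=1 * → r--

r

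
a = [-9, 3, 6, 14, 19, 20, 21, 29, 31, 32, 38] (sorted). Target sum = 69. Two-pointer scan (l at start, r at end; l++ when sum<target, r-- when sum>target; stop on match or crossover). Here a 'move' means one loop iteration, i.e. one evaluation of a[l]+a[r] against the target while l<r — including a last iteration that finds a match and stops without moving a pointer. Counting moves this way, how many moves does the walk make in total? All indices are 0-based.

9 moves

[0,10] -9+38=29 <69 → l++
[1,10] 3+38=41 <69 → l++
[2,10] 6+38=44 <69 → l++
[3,10] 14+38=52 <69 → l++
[4,10] 19+38=57 <69 → l++
[5,10] 20+38=58 <69 → l++
[6,10] 21+38=59 <69 → l++
[7,10] 29+38=67 <69 → l++
[8,10] 31+38=69 → found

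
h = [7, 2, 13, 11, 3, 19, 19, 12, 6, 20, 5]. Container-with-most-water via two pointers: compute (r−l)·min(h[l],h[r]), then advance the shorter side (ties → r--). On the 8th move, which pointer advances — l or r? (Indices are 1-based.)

l

l=1 r=11: min(7,5)*10=50 best=50 *, r--
l=1 r=10: min(7,20)*9=63 best=63 *, l++
l=2 r=10: min(2,20)*8=16 best=63, l++
l=3 r=10: min(13,20)*7=91 best=91 *, l++
l=4 r=10: min(11,20)*6=66 best=91, l++
l=5 r=10: min(3,20)*5=15 best=91, l++
l=6 r=10: min(19,20)*4=76 best=91, l++
l=7 r=10: min(19,20)*3=57 best=91, l++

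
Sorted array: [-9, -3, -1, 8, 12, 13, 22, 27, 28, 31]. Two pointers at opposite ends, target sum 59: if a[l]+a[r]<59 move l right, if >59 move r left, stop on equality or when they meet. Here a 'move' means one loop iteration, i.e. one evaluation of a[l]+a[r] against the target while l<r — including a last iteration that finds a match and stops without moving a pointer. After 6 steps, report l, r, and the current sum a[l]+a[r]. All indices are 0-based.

[0,9] -9+31=22 <59 → l++
[1,9] -3+31=28 <59 → l++
[2,9] -1+31=30 <59 → l++
[3,9] 8+31=39 <59 → l++
[4,9] 12+31=43 <59 → l++
[5,9] 13+31=44 <59 → l++

l=6, r=9, sum=53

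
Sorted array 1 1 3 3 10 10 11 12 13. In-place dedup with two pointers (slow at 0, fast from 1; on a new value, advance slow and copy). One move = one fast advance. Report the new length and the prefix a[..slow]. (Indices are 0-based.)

slow=0 fast=1: a[fast]=1=a[slow] dup, fast++
slow=0 fast=2: a[fast]=3≠a[slow]=1 write a[1]=3, slow++,fast++
slow=1 fast=3: a[fast]=3=a[slow] dup, fast++
slow=1 fast=4: a[fast]=10≠a[slow]=3 write a[2]=10, slow++,fast++
slow=2 fast=5: a[fast]=10=a[slow] dup, fast++
slow=2 fast=6: a[fast]=11≠a[slow]=10 write a[3]=11, slow++,fast++
slow=3 fast=7: a[fast]=12≠a[slow]=11 write a[4]=12, slow++,fast++
slow=4 fast=8: a[fast]=13≠a[slow]=12 write a[5]=13, slow++,fast++

length 6; prefix = [1, 3, 10, 11, 12, 13]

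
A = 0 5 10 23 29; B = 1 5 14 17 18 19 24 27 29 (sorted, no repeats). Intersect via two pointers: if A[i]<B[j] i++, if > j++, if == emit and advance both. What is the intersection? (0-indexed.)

i=0 j=0: 0<1, i++
i=1 j=0: 5>1, j++
i=1 j=1: 5==5 emit, i++,j++
i=2 j=2: 10<14, i++
i=3 j=2: 23>14, j++
i=3 j=3: 23>17, j++
i=3 j=4: 23>18, j++
i=3 j=5: 23>19, j++
i=3 j=6: 23<24, i++
i=4 j=6: 29>24, j++
i=4 j=7: 29>27, j++
i=4 j=8: 29==29 emit, i++,j++

intersection = [5, 29]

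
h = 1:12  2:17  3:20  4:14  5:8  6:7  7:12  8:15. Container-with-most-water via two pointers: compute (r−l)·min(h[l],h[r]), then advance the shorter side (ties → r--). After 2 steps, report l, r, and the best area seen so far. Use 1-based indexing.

l=2, r=7, best area=90

l=1 r=8: min(12,15)*7=84 best=84 *, l++
l=2 r=8: min(17,15)*6=90 best=90 *, r--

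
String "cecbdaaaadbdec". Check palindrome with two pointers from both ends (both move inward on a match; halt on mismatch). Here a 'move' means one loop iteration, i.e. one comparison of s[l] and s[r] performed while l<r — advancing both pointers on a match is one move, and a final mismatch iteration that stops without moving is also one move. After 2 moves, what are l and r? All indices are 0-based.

l=2, r=11

l=0 r=13: 'c'=='c', l++,r--
l=1 r=12: 'e'=='e', l++,r--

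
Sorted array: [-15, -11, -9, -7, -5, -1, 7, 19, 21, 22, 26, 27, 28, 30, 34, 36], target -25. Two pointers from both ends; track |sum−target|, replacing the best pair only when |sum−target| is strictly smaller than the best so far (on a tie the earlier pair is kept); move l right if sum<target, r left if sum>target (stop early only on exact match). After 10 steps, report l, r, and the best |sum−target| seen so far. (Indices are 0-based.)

l=0, r=5, best |Δ|=17

[0,15] -15+36=21 d=46 * → r--
[0,14] -15+34=19 d=44 * → r--
[0,13] -15+30=15 d=40 * → r--
[0,12] -15+28=13 d=38 * → r--
[0,11] -15+27=12 d=37 * → r--
[0,10] -15+26=11 d=36 * → r--
[0,9] -15+22=7 d=32 * → r--
[0,8] -15+21=6 d=31 * → r--
[0,7] -15+19=4 d=29 * → r--
[0,6] -15+7=-8 d=17 * → r--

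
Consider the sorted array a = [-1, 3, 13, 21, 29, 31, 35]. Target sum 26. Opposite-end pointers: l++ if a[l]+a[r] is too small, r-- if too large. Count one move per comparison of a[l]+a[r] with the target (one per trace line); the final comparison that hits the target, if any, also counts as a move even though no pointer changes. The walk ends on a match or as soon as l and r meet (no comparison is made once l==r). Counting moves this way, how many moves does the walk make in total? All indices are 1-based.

6 moves

l=1 r=7: -1+35=34 >26, r--
l=1 r=6: -1+31=30 >26, r--
l=1 r=5: -1+29=28 >26, r--
l=1 r=4: -1+21=20 <26, l++
l=2 r=4: 3+21=24 <26, l++
l=3 r=4: 13+21=34 >26, r--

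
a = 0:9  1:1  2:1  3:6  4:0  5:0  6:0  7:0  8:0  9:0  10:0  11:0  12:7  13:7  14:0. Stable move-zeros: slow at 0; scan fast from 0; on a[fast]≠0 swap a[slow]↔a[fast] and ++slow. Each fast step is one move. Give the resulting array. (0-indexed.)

[9, 1, 1, 6, 7, 7, 0, 0, 0, 0, 0, 0, 0, 0, 0]

(s=0,f=0) a[fast]=9≠0 swap→a[0]=9 → slow++,fast++
(s=1,f=1) a[fast]=1≠0 swap→a[1]=1 → slow++,fast++
(s=2,f=2) a[fast]=1≠0 swap→a[2]=1 → slow++,fast++
(s=3,f=3) a[fast]=6≠0 swap→a[3]=6 → slow++,fast++
(s=4,f=4) a[fast]=0 → fast++
(s=4,f=5) a[fast]=0 → fast++
(s=4,f=6) a[fast]=0 → fast++
(s=4,f=7) a[fast]=0 → fast++
(s=4,f=8) a[fast]=0 → fast++
(s=4,f=9) a[fast]=0 → fast++
(s=4,f=10) a[fast]=0 → fast++
(s=4,f=11) a[fast]=0 → fast++
(s=4,f=12) a[fast]=7≠0 swap→a[4]=7 → slow++,fast++
(s=5,f=13) a[fast]=7≠0 swap→a[5]=7 → slow++,fast++
(s=6,f=14) a[fast]=0 → fast++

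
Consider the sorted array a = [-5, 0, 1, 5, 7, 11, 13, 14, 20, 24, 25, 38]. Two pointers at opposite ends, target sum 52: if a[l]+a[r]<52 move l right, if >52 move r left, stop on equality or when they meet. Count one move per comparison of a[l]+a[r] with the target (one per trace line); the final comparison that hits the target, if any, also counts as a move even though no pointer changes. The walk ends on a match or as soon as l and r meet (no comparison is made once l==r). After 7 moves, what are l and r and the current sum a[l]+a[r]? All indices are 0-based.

[0,11] -5+38=33 <52 → l++
[1,11] 0+38=38 <52 → l++
[2,11] 1+38=39 <52 → l++
[3,11] 5+38=43 <52 → l++
[4,11] 7+38=45 <52 → l++
[5,11] 11+38=49 <52 → l++
[6,11] 13+38=51 <52 → l++

l=7, r=11, sum=52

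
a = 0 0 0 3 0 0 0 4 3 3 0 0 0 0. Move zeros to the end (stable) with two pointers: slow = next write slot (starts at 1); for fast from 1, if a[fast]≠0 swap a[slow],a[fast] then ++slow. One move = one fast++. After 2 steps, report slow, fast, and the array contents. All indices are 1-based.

(s=1,f=1) a[fast]=0 → fast++
(s=1,f=2) a[fast]=0 → fast++

slow=1, fast=3, a=[0, 0, 0, 3, 0, 0, 0, 4, 3, 3, 0, 0, 0, 0]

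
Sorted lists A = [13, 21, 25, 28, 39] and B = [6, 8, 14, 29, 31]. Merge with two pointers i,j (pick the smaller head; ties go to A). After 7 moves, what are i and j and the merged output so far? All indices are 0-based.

i=4, j=3, merged so far=[6, 8, 13, 14, 21, 25, 28]

i=0 j=0: A[i]=13>B[j]=6 take 6, j++
i=0 j=1: A[i]=13>B[j]=8 take 8, j++
i=0 j=2: A[i]=13<=B[j]=14 take 13, i++
i=1 j=2: A[i]=21>B[j]=14 take 14, j++
i=1 j=3: A[i]=21<=B[j]=29 take 21, i++
i=2 j=3: A[i]=25<=B[j]=29 take 25, i++
i=3 j=3: A[i]=28<=B[j]=29 take 28, i++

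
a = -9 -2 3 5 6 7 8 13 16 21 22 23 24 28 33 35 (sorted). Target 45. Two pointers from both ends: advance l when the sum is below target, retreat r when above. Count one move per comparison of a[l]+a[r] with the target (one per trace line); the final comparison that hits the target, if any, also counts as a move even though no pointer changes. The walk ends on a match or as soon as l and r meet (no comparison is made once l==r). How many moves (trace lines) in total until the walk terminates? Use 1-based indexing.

13 moves

[1,16] -9+35=26 <45 → l++
[2,16] -2+35=33 <45 → l++
[3,16] 3+35=38 <45 → l++
[4,16] 5+35=40 <45 → l++
[5,16] 6+35=41 <45 → l++
[6,16] 7+35=42 <45 → l++
[7,16] 8+35=43 <45 → l++
[8,16] 13+35=48 >45 → r--
[8,15] 13+33=46 >45 → r--
[8,14] 13+28=41 <45 → l++
[9,14] 16+28=44 <45 → l++
[10,14] 21+28=49 >45 → r--
[10,13] 21+24=45 → found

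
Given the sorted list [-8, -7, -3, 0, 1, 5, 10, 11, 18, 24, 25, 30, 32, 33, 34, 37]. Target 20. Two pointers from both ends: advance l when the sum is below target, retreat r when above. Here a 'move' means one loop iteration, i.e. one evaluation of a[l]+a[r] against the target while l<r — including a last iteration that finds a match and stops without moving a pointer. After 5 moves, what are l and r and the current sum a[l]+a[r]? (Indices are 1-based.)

l=1, r=11, sum=17

l=1 r=16: -8+37=29 >20, r--
l=1 r=15: -8+34=26 >20, r--
l=1 r=14: -8+33=25 >20, r--
l=1 r=13: -8+32=24 >20, r--
l=1 r=12: -8+30=22 >20, r--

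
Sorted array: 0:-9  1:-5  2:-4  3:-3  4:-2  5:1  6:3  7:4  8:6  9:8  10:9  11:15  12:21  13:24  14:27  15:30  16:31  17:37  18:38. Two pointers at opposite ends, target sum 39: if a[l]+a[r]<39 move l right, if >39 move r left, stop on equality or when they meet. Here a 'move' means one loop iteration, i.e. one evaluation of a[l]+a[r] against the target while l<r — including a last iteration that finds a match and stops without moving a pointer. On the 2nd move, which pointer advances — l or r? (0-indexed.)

l

[0,18] -9+38=29 <39 → l++
[1,18] -5+38=33 <39 → l++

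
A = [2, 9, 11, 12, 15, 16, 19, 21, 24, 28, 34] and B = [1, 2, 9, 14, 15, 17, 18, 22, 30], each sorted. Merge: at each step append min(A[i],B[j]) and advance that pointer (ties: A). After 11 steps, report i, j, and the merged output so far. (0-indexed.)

[i=0,j=0] A[i]=2>B[j]=1 take 1 → j++
[i=0,j=1] A[i]=2<=B[j]=2 take 2 → i++
[i=1,j=1] A[i]=9>B[j]=2 take 2 → j++
[i=1,j=2] A[i]=9<=B[j]=9 take 9 → i++
[i=2,j=2] A[i]=11>B[j]=9 take 9 → j++
[i=2,j=3] A[i]=11<=B[j]=14 take 11 → i++
[i=3,j=3] A[i]=12<=B[j]=14 take 12 → i++
[i=4,j=3] A[i]=15>B[j]=14 take 14 → j++
[i=4,j=4] A[i]=15<=B[j]=15 take 15 → i++
[i=5,j=4] A[i]=16>B[j]=15 take 15 → j++
[i=5,j=5] A[i]=16<=B[j]=17 take 16 → i++

i=6, j=5, merged so far=[1, 2, 2, 9, 9, 11, 12, 14, 15, 15, 16]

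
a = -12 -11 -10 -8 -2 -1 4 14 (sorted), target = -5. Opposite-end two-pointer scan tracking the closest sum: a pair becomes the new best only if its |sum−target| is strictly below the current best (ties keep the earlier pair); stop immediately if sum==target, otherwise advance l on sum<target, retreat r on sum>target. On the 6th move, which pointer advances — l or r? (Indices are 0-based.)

l

[0,7] -12+14=2 d=7 * → r--
[0,6] -12+4=-8 d=3 * → l++
[1,6] -11+4=-7 d=2 * → l++
[2,6] -10+4=-6 d=1 * → l++
[3,6] -8+4=-4 d=1 → r--
[3,5] -8+-1=-9 d=4 → l++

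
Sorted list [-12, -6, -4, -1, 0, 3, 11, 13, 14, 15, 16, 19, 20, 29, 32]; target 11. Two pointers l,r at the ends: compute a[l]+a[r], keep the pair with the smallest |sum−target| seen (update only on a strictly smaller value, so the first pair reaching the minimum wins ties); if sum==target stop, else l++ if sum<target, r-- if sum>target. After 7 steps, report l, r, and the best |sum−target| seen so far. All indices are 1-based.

l=3, r=10, best |Δ|=1

[1,15] -12+32=20 d=9 * → r--
[1,14] -12+29=17 d=6 * → r--
[1,13] -12+20=8 d=3 * → l++
[2,13] -6+20=14 d=3 → r--
[2,12] -6+19=13 d=2 * → r--
[2,11] -6+16=10 d=1 * → l++
[3,11] -4+16=12 d=1 → r--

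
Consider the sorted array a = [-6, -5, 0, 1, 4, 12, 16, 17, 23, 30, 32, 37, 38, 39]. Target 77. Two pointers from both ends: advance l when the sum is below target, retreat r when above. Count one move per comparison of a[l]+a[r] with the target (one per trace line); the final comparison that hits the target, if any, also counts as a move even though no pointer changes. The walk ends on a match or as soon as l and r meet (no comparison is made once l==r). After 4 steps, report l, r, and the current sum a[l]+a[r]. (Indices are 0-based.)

l=4, r=13, sum=43

l=0 r=13: -6+39=33 <77, l++
l=1 r=13: -5+39=34 <77, l++
l=2 r=13: 0+39=39 <77, l++
l=3 r=13: 1+39=40 <77, l++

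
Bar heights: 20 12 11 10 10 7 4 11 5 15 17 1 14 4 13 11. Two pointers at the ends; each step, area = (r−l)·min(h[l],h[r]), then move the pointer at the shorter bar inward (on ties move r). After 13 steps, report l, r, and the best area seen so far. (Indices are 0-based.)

l=0, r=2, best area=182

[0,15] min(20,11)*15=165 best=165 * → r--
[0,14] min(20,13)*14=182 best=182 * → r--
[0,13] min(20,4)*13=52 best=182 → r--
[0,12] min(20,14)*12=168 best=182 → r--
[0,11] min(20,1)*11=11 best=182 → r--
[0,10] min(20,17)*10=170 best=182 → r--
[0,9] min(20,15)*9=135 best=182 → r--
[0,8] min(20,5)*8=40 best=182 → r--
[0,7] min(20,11)*7=77 best=182 → r--
[0,6] min(20,4)*6=24 best=182 → r--
[0,5] min(20,7)*5=35 best=182 → r--
[0,4] min(20,10)*4=40 best=182 → r--
[0,3] min(20,10)*3=30 best=182 → r--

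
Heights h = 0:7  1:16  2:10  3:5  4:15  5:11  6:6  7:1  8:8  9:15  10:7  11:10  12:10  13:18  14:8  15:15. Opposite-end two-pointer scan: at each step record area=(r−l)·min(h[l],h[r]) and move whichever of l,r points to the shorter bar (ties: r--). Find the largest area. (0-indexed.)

[0,15] min(7,15)*15=105 best=105 * → l++
[1,15] min(16,15)*14=210 best=210 * → r--
[1,14] min(16,8)*13=104 best=210 → r--
[1,13] min(16,18)*12=192 best=210 → l++
[2,13] min(10,18)*11=110 best=210 → l++
[3,13] min(5,18)*10=50 best=210 → l++
[4,13] min(15,18)*9=135 best=210 → l++
[5,13] min(11,18)*8=88 best=210 → l++
[6,13] min(6,18)*7=42 best=210 → l++
[7,13] min(1,18)*6=6 best=210 → l++
[8,13] min(8,18)*5=40 best=210 → l++
[9,13] min(15,18)*4=60 best=210 → l++
[10,13] min(7,18)*3=21 best=210 → l++
[11,13] min(10,18)*2=20 best=210 → l++
[12,13] min(10,18)*1=10 best=210 → l++

max area = 210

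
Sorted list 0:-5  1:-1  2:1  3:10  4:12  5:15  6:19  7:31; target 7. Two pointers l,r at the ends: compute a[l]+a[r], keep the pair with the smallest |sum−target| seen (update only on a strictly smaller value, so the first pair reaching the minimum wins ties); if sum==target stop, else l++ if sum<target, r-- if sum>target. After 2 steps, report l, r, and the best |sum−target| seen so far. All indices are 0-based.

l=0 r=7: -5+31=26 d=19 *, r--
l=0 r=6: -5+19=14 d=7 *, r--

l=0, r=5, best |Δ|=7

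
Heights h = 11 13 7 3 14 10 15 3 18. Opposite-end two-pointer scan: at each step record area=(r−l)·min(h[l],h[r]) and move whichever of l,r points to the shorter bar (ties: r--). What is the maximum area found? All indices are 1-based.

max area = 91

[1,9] min(11,18)*8=88 best=88 * → l++
[2,9] min(13,18)*7=91 best=91 * → l++
[3,9] min(7,18)*6=42 best=91 → l++
[4,9] min(3,18)*5=15 best=91 → l++
[5,9] min(14,18)*4=56 best=91 → l++
[6,9] min(10,18)*3=30 best=91 → l++
[7,9] min(15,18)*2=30 best=91 → l++
[8,9] min(3,18)*1=3 best=91 → l++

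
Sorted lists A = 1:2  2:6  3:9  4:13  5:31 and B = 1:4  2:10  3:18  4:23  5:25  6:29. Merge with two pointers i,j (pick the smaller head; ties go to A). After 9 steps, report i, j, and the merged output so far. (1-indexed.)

i=5, j=6, merged so far=[2, 4, 6, 9, 10, 13, 18, 23, 25]

i=1 j=1: A[i]=2<=B[j]=4 take 2, i++
i=2 j=1: A[i]=6>B[j]=4 take 4, j++
i=2 j=2: A[i]=6<=B[j]=10 take 6, i++
i=3 j=2: A[i]=9<=B[j]=10 take 9, i++
i=4 j=2: A[i]=13>B[j]=10 take 10, j++
i=4 j=3: A[i]=13<=B[j]=18 take 13, i++
i=5 j=3: A[i]=31>B[j]=18 take 18, j++
i=5 j=4: A[i]=31>B[j]=23 take 23, j++
i=5 j=5: A[i]=31>B[j]=25 take 25, j++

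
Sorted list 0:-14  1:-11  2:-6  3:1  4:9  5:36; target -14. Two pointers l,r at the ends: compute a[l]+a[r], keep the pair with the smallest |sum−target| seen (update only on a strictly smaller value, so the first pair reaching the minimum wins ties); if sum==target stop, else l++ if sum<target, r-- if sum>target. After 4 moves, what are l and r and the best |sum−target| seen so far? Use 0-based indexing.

l=0 r=5: -14+36=22 d=36 *, r--
l=0 r=4: -14+9=-5 d=9 *, r--
l=0 r=3: -14+1=-13 d=1 *, r--
l=0 r=2: -14+-6=-20 d=6, l++

l=1, r=2, best |Δ|=1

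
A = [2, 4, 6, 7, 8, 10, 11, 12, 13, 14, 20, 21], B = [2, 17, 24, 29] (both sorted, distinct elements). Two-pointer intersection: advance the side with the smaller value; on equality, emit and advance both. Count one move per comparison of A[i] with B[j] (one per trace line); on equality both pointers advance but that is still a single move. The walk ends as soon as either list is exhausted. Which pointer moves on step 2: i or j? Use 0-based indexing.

i

i=0 j=0: 2==2 emit, i++,j++
i=1 j=1: 4<17, i++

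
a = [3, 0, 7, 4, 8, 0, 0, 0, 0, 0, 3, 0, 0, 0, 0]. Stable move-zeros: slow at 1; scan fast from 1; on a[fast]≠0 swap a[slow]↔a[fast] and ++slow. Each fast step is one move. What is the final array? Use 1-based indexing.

(s=1,f=1) a[fast]=3≠0 swap→a[1]=3 → slow++,fast++
(s=2,f=2) a[fast]=0 → fast++
(s=2,f=3) a[fast]=7≠0 swap→a[2]=7 → slow++,fast++
(s=3,f=4) a[fast]=4≠0 swap→a[3]=4 → slow++,fast++
(s=4,f=5) a[fast]=8≠0 swap→a[4]=8 → slow++,fast++
(s=5,f=6) a[fast]=0 → fast++
(s=5,f=7) a[fast]=0 → fast++
(s=5,f=8) a[fast]=0 → fast++
(s=5,f=9) a[fast]=0 → fast++
(s=5,f=10) a[fast]=0 → fast++
(s=5,f=11) a[fast]=3≠0 swap→a[5]=3 → slow++,fast++
(s=6,f=12) a[fast]=0 → fast++
(s=6,f=13) a[fast]=0 → fast++
(s=6,f=14) a[fast]=0 → fast++
(s=6,f=15) a[fast]=0 → fast++

[3, 7, 4, 8, 3, 0, 0, 0, 0, 0, 0, 0, 0, 0, 0]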